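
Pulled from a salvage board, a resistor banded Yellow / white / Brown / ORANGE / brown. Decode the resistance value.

Yellow → 4 (first significant figure)
White → 9 (second significant figure)
Brown → 1 (third significant figure)
Orange → ×10^3 multiplier
491 × 1000 = 491000 Ω

491000 Ω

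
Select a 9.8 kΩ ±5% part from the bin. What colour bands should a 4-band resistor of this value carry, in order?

white, grey, red, gold

9800 Ω = 98 × 10^2.
9 → white
8 → grey
Multiplier 10^2 → red.
±5% tolerance → gold.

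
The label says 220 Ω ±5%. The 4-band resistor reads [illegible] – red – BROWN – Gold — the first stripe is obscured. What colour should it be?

220 Ω = 22 × 10^1.
The first band gives digit 2 of the significand, and 2 is red.

red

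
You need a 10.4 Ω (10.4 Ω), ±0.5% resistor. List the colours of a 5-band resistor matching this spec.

10.4 Ω = 104 × 10^-1.
1 → brown
0 → black
4 → yellow
Multiplier 10^-1 → gold.
±0.5% tolerance → green.

brown, black, yellow, gold, green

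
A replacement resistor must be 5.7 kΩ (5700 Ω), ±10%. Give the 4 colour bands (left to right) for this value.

green, violet, red, silver

5700 Ω = 57 × 10^2.
5 → green
7 → violet
Multiplier 10^2 → red.
±10% tolerance → silver.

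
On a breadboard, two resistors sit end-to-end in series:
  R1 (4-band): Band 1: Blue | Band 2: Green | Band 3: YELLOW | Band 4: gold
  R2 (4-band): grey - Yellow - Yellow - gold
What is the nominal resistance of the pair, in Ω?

1490000 Ω

R1: blue, green → 65; yellow ×10^4 → 650000 Ω.
R2: grey, yellow → 84; yellow ×10^4 → 840000 Ω.
Series: 650000 + 840000 = 1490000 Ω.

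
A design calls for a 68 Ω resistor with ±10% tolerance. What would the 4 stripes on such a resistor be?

68 Ω = 68 × 10^0.
6 → blue
8 → grey
Multiplier 10^0 → black.
±10% tolerance → silver.

blue, grey, black, silver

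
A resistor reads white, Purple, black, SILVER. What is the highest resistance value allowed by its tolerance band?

White → 9 (first significant figure)
Violet → 7 (second significant figure)
Black → ×1 multiplier
Silver → ±10% tolerance
97 × 1 = 97 Ω
Highest = 97 × (1 + 10/100) = 106.7 Ω.

106.7 Ω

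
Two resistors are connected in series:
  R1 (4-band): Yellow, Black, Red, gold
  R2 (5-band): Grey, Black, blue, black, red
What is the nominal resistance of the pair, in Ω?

R1: yellow, black → 40; red ×10^2 → 4000 Ω.
R2: grey, black, blue → 806; black ×1 → 806 Ω.
Series: 4000 + 806 = 4806 Ω.

4806 Ω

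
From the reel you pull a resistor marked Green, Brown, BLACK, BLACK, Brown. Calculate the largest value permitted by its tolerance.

515.1 Ω

Green → 5 (first significant figure)
Brown → 1 (second significant figure)
Black → 0 (third significant figure)
Black → ×1 multiplier
Brown → ±1% tolerance
510 × 1 = 510 Ω
Largest = 510 × (1 + 1/100) = 515.1 Ω.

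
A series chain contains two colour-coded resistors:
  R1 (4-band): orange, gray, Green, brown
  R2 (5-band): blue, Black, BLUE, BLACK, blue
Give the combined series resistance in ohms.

R1: orange, grey → 38; green ×10^5 → 3800000 Ω.
R2: blue, black, blue → 606; black ×1 → 606 Ω.
Series: 3800000 + 606 = 3800606 Ω.

3800606 Ω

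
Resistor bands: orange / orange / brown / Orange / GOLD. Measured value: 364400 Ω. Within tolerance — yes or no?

Orange → 3 (first significant figure)
Orange → 3 (second significant figure)
Brown → 1 (third significant figure)
Orange → ×10^3 multiplier
Gold → ±5% tolerance
331 × 1000 = 331000 Ω
Allowed range: 314450 Ω to 347550 Ω.
364400 Ω lies outside that range.

no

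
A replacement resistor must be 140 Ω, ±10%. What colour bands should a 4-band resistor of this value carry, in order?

brown, yellow, brown, silver

140 Ω = 14 × 10^1.
1 → brown
4 → yellow
Multiplier 10^1 → brown.
±10% tolerance → silver.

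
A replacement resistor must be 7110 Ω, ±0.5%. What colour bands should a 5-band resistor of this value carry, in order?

violet, brown, brown, brown, green

7110 Ω = 711 × 10^1.
7 → violet
1 → brown
1 → brown
Multiplier 10^1 → brown.
±0.5% tolerance → green.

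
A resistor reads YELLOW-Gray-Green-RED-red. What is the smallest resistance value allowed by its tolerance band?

47530 Ω

Yellow → 4 (first significant figure)
Grey → 8 (second significant figure)
Green → 5 (third significant figure)
Red → ×10^2 multiplier
Red → ±2% tolerance
485 × 100 = 48500 Ω
Smallest = 48500 × (1 − 2/100) = 47530 Ω.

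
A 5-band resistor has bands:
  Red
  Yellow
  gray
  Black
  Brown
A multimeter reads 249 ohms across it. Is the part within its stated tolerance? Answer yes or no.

yes

Red → 2 (first significant figure)
Yellow → 4 (second significant figure)
Grey → 8 (third significant figure)
Black → ×1 multiplier
Brown → ±1% tolerance
248 × 1 = 248 Ω
Allowed range: 245.52 Ω to 250.48 Ω.
249 ohms lies inside that range.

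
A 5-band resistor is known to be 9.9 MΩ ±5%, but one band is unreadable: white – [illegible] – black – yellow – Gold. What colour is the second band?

white

9900000 Ω = 990 × 10^4.
The second band gives digit 9 of the significand, and 9 is white.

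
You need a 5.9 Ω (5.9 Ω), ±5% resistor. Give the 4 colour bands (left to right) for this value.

5.9 Ω = 59 × 10^-1.
5 → green
9 → white
Multiplier 10^-1 → gold.
±5% tolerance → gold.

green, white, gold, gold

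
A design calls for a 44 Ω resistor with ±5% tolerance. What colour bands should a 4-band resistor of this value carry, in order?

yellow, yellow, black, gold

44 Ω = 44 × 10^0.
4 → yellow
4 → yellow
Multiplier 10^0 → black.
±5% tolerance → gold.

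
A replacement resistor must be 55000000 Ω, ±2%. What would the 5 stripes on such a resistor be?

green, green, black, green, red

55000000 Ω = 550 × 10^5.
5 → green
5 → green
0 → black
Multiplier 10^5 → green.
±2% tolerance → red.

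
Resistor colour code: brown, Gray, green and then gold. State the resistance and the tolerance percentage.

Brown → 1 (first significant figure)
Grey → 8 (second significant figure)
Green → ×10^5 multiplier
Gold → ±5% tolerance
18 × 100000 = 1800000 Ω

1800000 Ω ±5%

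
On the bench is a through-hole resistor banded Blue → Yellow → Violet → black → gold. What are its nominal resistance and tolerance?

Blue → 6 (first significant figure)
Yellow → 4 (second significant figure)
Violet → 7 (third significant figure)
Black → ×1 multiplier
Gold → ±5% tolerance
647 × 1 = 647 Ω

647 Ω ±5%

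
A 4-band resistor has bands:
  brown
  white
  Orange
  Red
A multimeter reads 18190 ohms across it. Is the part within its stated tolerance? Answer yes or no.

no

Brown → 1 (first significant figure)
White → 9 (second significant figure)
Orange → ×10^3 multiplier
Red → ±2% tolerance
19 × 1000 = 19000 Ω
Allowed range: 18620 Ω to 19380 Ω.
18190 ohms lies outside that range.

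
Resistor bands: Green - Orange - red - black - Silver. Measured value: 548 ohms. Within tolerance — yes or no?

Green → 5 (first significant figure)
Orange → 3 (second significant figure)
Red → 2 (third significant figure)
Black → ×1 multiplier
Silver → ±10% tolerance
532 × 1 = 532 Ω
Allowed range: 478.8 Ω to 585.2 Ω.
548 ohms lies inside that range.

yes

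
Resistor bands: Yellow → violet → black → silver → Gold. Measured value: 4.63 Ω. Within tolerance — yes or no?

yes

Yellow → 4 (first significant figure)
Violet → 7 (second significant figure)
Black → 0 (third significant figure)
Silver → ×0.01 multiplier
Gold → ±5% tolerance
470 × 0.01 = 4.7 Ω
Allowed range: 4.465 Ω to 4.935 Ω.
4.63 Ω lies inside that range.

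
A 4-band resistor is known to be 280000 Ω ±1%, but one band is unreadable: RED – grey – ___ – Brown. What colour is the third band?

280000 Ω = 28 × 10^4.
The third band is the multiplier, 10^4, which is yellow.

yellow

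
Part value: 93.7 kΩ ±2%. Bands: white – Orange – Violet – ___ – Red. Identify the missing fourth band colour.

red

93700 Ω = 937 × 10^2.
The fourth band is the multiplier, 10^2, which is red.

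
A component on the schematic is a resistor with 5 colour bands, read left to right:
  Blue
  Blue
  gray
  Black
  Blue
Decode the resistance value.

668 Ω

Blue → 6 (first significant figure)
Blue → 6 (second significant figure)
Grey → 8 (third significant figure)
Black → ×1 multiplier
668 × 1 = 668 Ω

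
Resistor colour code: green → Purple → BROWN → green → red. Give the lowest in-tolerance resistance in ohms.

Green → 5 (first significant figure)
Violet → 7 (second significant figure)
Brown → 1 (third significant figure)
Green → ×10^5 multiplier
Red → ±2% tolerance
571 × 100000 = 57100000 Ω
Lowest = 57100000 × (1 − 2/100) = 55958000 Ω.

55958000 Ω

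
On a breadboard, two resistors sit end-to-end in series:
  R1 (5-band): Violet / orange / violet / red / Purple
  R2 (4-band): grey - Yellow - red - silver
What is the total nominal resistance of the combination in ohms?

R1: violet, orange, violet → 737; red ×10^2 → 73700 Ω.
R2: grey, yellow → 84; red ×10^2 → 8400 Ω.
Series: 73700 + 8400 = 82100 Ω.

82100 Ω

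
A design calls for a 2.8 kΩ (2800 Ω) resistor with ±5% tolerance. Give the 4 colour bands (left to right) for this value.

2800 Ω = 28 × 10^2.
2 → red
8 → grey
Multiplier 10^2 → red.
±5% tolerance → gold.

red, grey, red, gold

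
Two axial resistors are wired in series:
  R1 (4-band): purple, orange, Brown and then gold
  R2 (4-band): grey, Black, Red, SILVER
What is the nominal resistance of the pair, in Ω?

8730 Ω

R1: violet, orange → 73; brown ×10 → 730 Ω.
R2: grey, black → 80; red ×10^2 → 8000 Ω.
Series: 730 + 8000 = 8730 Ω.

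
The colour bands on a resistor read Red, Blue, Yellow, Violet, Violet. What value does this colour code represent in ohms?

Red → 2 (first significant figure)
Blue → 6 (second significant figure)
Yellow → 4 (third significant figure)
Violet → ×10^7 multiplier
264 × 10000000 = 2640000000 Ω

2640000000 Ω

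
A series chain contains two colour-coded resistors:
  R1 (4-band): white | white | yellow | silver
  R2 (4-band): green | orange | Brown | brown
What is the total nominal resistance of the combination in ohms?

R1: white, white → 99; yellow ×10^4 → 990000 Ω.
R2: green, orange → 53; brown ×10 → 530 Ω.
Series: 990000 + 530 = 990530 Ω.

990530 Ω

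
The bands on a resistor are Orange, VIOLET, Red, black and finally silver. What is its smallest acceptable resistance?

334.8 Ω

Orange → 3 (first significant figure)
Violet → 7 (second significant figure)
Red → 2 (third significant figure)
Black → ×1 multiplier
Silver → ±10% tolerance
372 × 1 = 372 Ω
Smallest = 372 × (1 − 10/100) = 334.8 Ω.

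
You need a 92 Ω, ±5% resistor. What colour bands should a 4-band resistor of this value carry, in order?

white, red, black, gold

92 Ω = 92 × 10^0.
9 → white
2 → red
Multiplier 10^0 → black.
±5% tolerance → gold.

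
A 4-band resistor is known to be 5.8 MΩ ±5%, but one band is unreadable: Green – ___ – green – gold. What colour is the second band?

5800000 Ω = 58 × 10^5.
The second band gives digit 8 of the significand, and 8 is grey.

grey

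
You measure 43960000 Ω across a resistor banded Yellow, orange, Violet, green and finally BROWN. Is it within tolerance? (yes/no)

yes

Yellow → 4 (first significant figure)
Orange → 3 (second significant figure)
Violet → 7 (third significant figure)
Green → ×10^5 multiplier
Brown → ±1% tolerance
437 × 100000 = 43700000 Ω
Allowed range: 43263000 Ω to 44137000 Ω.
43960000 Ω lies inside that range.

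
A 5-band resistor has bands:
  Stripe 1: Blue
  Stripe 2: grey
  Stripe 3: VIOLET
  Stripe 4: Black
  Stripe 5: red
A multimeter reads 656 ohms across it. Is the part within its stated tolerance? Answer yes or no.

Blue → 6 (first significant figure)
Grey → 8 (second significant figure)
Violet → 7 (third significant figure)
Black → ×1 multiplier
Red → ±2% tolerance
687 × 1 = 687 Ω
Allowed range: 673.26 Ω to 700.74 Ω.
656 ohms lies outside that range.

no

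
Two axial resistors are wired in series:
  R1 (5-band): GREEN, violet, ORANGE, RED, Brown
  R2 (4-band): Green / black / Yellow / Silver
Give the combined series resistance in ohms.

557300 Ω

R1: green, violet, orange → 573; red ×10^2 → 57300 Ω.
R2: green, black → 50; yellow ×10^4 → 500000 Ω.
Series: 57300 + 500000 = 557300 Ω.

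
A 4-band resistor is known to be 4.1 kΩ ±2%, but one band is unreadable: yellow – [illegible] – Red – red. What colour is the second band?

brown

4100 Ω = 41 × 10^2.
The second band gives digit 1 of the significand, and 1 is brown.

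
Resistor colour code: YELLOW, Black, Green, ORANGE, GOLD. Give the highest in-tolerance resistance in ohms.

425250 Ω

Yellow → 4 (first significant figure)
Black → 0 (second significant figure)
Green → 5 (third significant figure)
Orange → ×10^3 multiplier
Gold → ±5% tolerance
405 × 1000 = 405000 Ω
Highest = 405000 × (1 + 5/100) = 425250 Ω.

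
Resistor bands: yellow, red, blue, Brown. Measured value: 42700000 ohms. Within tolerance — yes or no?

no

Yellow → 4 (first significant figure)
Red → 2 (second significant figure)
Blue → ×10^6 multiplier
Brown → ±1% tolerance
42 × 1000000 = 42000000 Ω
Allowed range: 41580000 Ω to 42420000 Ω.
42700000 ohms lies outside that range.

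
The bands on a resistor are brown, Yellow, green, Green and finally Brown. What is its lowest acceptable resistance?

Brown → 1 (first significant figure)
Yellow → 4 (second significant figure)
Green → 5 (third significant figure)
Green → ×10^5 multiplier
Brown → ±1% tolerance
145 × 100000 = 14500000 Ω
Lowest = 14500000 × (1 − 1/100) = 14355000 Ω.

14355000 Ω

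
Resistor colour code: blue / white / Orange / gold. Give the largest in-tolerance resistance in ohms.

72450 Ω

Blue → 6 (first significant figure)
White → 9 (second significant figure)
Orange → ×10^3 multiplier
Gold → ±5% tolerance
69 × 1000 = 69000 Ω
Largest = 69000 × (1 + 5/100) = 72450 Ω.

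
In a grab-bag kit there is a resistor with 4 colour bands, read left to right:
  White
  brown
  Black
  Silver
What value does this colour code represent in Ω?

White → 9 (first significant figure)
Brown → 1 (second significant figure)
Black → ×1 multiplier
91 × 1 = 91 Ω

91 Ω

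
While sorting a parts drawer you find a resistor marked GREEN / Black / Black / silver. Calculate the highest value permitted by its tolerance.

55 Ω

Green → 5 (first significant figure)
Black → 0 (second significant figure)
Black → ×1 multiplier
Silver → ±10% tolerance
50 × 1 = 50 Ω
Highest = 50 × (1 + 10/100) = 55 Ω.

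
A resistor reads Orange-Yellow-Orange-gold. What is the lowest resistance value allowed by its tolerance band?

Orange → 3 (first significant figure)
Yellow → 4 (second significant figure)
Orange → ×10^3 multiplier
Gold → ±5% tolerance
34 × 1000 = 34000 Ω
Lowest = 34000 × (1 − 5/100) = 32300 Ω.

32300 Ω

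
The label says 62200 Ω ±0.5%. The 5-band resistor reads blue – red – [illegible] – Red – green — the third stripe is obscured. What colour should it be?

red

62200 Ω = 622 × 10^2.
The third band gives digit 2 of the significand, and 2 is red.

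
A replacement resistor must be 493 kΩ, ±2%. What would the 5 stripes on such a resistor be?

493000 Ω = 493 × 10^3.
4 → yellow
9 → white
3 → orange
Multiplier 10^3 → orange.
±2% tolerance → red.

yellow, white, orange, orange, red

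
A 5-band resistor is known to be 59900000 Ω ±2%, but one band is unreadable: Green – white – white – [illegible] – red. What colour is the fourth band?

green

59900000 Ω = 599 × 10^5.
The fourth band is the multiplier, 10^5, which is green.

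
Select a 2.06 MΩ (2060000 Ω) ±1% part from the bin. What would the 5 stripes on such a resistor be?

red, black, blue, yellow, brown

2060000 Ω = 206 × 10^4.
2 → red
0 → black
6 → blue
Multiplier 10^4 → yellow.
±1% tolerance → brown.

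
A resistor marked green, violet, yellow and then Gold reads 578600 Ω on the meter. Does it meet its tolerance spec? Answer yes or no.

yes

Green → 5 (first significant figure)
Violet → 7 (second significant figure)
Yellow → ×10^4 multiplier
Gold → ±5% tolerance
57 × 10000 = 570000 Ω
Allowed range: 541500 Ω to 598500 Ω.
578600 Ω lies inside that range.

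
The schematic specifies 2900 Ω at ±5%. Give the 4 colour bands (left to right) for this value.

2900 Ω = 29 × 10^2.
2 → red
9 → white
Multiplier 10^2 → red.
±5% tolerance → gold.

red, white, red, gold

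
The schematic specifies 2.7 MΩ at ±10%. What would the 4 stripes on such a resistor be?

2700000 Ω = 27 × 10^5.
2 → red
7 → violet
Multiplier 10^5 → green.
±10% tolerance → silver.

red, violet, green, silver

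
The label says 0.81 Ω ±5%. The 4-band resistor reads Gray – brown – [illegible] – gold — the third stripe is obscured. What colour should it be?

silver

0.81 Ω = 81 × 10^-2.
The third band is the multiplier, 10^-2, which is silver.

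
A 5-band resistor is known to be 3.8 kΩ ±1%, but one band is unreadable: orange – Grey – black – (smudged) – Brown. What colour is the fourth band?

3800 Ω = 380 × 10^1.
The fourth band is the multiplier, 10^1, which is brown.

brown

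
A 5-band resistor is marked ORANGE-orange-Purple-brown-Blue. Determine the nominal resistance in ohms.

3370 Ω

Orange → 3 (first significant figure)
Orange → 3 (second significant figure)
Violet → 7 (third significant figure)
Brown → ×10 multiplier
337 × 10 = 3370 Ω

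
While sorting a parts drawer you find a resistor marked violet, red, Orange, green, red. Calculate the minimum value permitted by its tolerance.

Violet → 7 (first significant figure)
Red → 2 (second significant figure)
Orange → 3 (third significant figure)
Green → ×10^5 multiplier
Red → ±2% tolerance
723 × 100000 = 72300000 Ω
Minimum = 72300000 × (1 − 2/100) = 70854000 Ω.

70854000 Ω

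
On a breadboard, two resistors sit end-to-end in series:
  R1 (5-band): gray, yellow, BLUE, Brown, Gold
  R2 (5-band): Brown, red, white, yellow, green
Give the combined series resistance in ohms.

R1: grey, yellow, blue → 846; brown ×10 → 8460 Ω.
R2: brown, red, white → 129; yellow ×10^4 → 1290000 Ω.
Series: 8460 + 1290000 = 1298460 Ω.

1298460 Ω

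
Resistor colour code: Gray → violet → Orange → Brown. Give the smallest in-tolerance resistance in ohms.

Grey → 8 (first significant figure)
Violet → 7 (second significant figure)
Orange → ×10^3 multiplier
Brown → ±1% tolerance
87 × 1000 = 87000 Ω
Smallest = 87000 × (1 − 1/100) = 86130 Ω.

86130 Ω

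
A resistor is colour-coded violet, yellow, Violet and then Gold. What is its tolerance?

±5%

The last band, gold, is the tolerance band.
Gold corresponds to ±5%.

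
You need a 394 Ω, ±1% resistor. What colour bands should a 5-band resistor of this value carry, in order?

orange, white, yellow, black, brown

394 Ω = 394 × 10^0.
3 → orange
9 → white
4 → yellow
Multiplier 10^0 → black.
±1% tolerance → brown.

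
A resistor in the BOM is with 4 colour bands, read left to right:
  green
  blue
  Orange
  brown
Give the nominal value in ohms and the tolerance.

Green → 5 (first significant figure)
Blue → 6 (second significant figure)
Orange → ×10^3 multiplier
Brown → ±1% tolerance
56 × 1000 = 56000 Ω

56000 Ω ±1%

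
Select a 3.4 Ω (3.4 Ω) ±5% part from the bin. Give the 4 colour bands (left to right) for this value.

3.4 Ω = 34 × 10^-1.
3 → orange
4 → yellow
Multiplier 10^-1 → gold.
±5% tolerance → gold.

orange, yellow, gold, gold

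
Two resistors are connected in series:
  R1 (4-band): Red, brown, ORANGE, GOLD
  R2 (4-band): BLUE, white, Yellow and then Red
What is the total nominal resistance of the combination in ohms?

711000 Ω

R1: red, brown → 21; orange ×10^3 → 21000 Ω.
R2: blue, white → 69; yellow ×10^4 → 690000 Ω.
Series: 21000 + 690000 = 711000 Ω.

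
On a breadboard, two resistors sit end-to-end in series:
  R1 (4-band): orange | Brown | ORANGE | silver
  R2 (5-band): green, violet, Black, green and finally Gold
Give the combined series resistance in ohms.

R1: orange, brown → 31; orange ×10^3 → 31000 Ω.
R2: green, violet, black → 570; green ×10^5 → 57000000 Ω.
Series: 31000 + 57000000 = 57031000 Ω.

57031000 Ω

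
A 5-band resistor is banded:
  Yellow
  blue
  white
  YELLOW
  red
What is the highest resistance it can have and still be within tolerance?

4783800 Ω

Yellow → 4 (first significant figure)
Blue → 6 (second significant figure)
White → 9 (third significant figure)
Yellow → ×10^4 multiplier
Red → ±2% tolerance
469 × 10000 = 4690000 Ω
Highest = 4690000 × (1 + 2/100) = 4783800 Ω.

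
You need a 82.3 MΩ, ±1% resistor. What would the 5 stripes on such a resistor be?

grey, red, orange, green, brown

82300000 Ω = 823 × 10^5.
8 → grey
2 → red
3 → orange
Multiplier 10^5 → green.
±1% tolerance → brown.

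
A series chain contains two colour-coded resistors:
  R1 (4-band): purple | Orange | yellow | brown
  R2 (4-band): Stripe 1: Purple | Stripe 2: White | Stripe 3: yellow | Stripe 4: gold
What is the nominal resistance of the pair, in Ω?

R1: violet, orange → 73; yellow ×10^4 → 730000 Ω.
R2: violet, white → 79; yellow ×10^4 → 790000 Ω.
Series: 730000 + 790000 = 1520000 Ω.

1520000 Ω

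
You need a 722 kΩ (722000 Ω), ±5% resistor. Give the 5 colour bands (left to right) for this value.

violet, red, red, orange, gold

722000 Ω = 722 × 10^3.
7 → violet
2 → red
2 → red
Multiplier 10^3 → orange.
±5% tolerance → gold.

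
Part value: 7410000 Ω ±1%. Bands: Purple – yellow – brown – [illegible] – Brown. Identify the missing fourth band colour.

7410000 Ω = 741 × 10^4.
The fourth band is the multiplier, 10^4, which is yellow.

yellow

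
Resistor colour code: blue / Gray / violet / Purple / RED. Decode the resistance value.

Blue → 6 (first significant figure)
Grey → 8 (second significant figure)
Violet → 7 (third significant figure)
Violet → ×10^7 multiplier
687 × 10000000 = 6870000000 Ω

6870000000 Ω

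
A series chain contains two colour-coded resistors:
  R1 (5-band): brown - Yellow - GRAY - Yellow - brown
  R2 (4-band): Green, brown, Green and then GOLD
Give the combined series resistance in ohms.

6580000 Ω

R1: brown, yellow, grey → 148; yellow ×10^4 → 1480000 Ω.
R2: green, brown → 51; green ×10^5 → 5100000 Ω.
Series: 1480000 + 5100000 = 6580000 Ω.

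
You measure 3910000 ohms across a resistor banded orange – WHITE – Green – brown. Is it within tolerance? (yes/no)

yes

Orange → 3 (first significant figure)
White → 9 (second significant figure)
Green → ×10^5 multiplier
Brown → ±1% tolerance
39 × 100000 = 3900000 Ω
Allowed range: 3861000 Ω to 3939000 Ω.
3910000 ohms lies inside that range.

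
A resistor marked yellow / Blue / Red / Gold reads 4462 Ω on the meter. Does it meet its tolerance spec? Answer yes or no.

Yellow → 4 (first significant figure)
Blue → 6 (second significant figure)
Red → ×10^2 multiplier
Gold → ±5% tolerance
46 × 100 = 4600 Ω
Allowed range: 4370 Ω to 4830 Ω.
4462 Ω lies inside that range.

yes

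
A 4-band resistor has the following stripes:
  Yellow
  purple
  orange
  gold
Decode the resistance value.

47000 Ω

Yellow → 4 (first significant figure)
Violet → 7 (second significant figure)
Orange → ×10^3 multiplier
47 × 1000 = 47000 Ω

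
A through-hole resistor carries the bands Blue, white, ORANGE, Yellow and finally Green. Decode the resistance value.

Blue → 6 (first significant figure)
White → 9 (second significant figure)
Orange → 3 (third significant figure)
Yellow → ×10^4 multiplier
693 × 10000 = 6930000 Ω

6930000 Ω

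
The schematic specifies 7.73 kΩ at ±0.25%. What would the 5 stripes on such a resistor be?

7730 Ω = 773 × 10^1.
7 → violet
7 → violet
3 → orange
Multiplier 10^1 → brown.
±0.25% tolerance → blue.

violet, violet, orange, brown, blue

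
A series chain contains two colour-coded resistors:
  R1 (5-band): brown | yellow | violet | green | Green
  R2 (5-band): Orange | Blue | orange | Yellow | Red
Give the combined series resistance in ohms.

R1: brown, yellow, violet → 147; green ×10^5 → 14700000 Ω.
R2: orange, blue, orange → 363; yellow ×10^4 → 3630000 Ω.
Series: 14700000 + 3630000 = 18330000 Ω.

18330000 Ω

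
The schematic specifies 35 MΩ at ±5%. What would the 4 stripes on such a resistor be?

35000000 Ω = 35 × 10^6.
3 → orange
5 → green
Multiplier 10^6 → blue.
±5% tolerance → gold.

orange, green, blue, gold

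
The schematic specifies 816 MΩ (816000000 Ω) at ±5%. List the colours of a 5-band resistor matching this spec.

816000000 Ω = 816 × 10^6.
8 → grey
1 → brown
6 → blue
Multiplier 10^6 → blue.
±5% tolerance → gold.

grey, brown, blue, blue, gold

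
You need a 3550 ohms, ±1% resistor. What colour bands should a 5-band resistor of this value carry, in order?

orange, green, green, brown, brown

3550 Ω = 355 × 10^1.
3 → orange
5 → green
5 → green
Multiplier 10^1 → brown.
±1% tolerance → brown.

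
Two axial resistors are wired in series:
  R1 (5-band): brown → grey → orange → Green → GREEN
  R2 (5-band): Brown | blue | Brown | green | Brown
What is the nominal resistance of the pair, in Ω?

34400000 Ω

R1: brown, grey, orange → 183; green ×10^5 → 18300000 Ω.
R2: brown, blue, brown → 161; green ×10^5 → 16100000 Ω.
Series: 18300000 + 16100000 = 34400000 Ω.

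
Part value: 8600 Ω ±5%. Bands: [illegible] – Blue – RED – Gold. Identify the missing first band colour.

8600 Ω = 86 × 10^2.
The first band gives digit 8 of the significand, and 8 is grey.

grey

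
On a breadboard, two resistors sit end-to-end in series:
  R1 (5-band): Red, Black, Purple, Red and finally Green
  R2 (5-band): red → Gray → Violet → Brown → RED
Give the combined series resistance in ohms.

23570 Ω

R1: red, black, violet → 207; red ×10^2 → 20700 Ω.
R2: red, grey, violet → 287; brown ×10 → 2870 Ω.
Series: 20700 + 2870 = 23570 Ω.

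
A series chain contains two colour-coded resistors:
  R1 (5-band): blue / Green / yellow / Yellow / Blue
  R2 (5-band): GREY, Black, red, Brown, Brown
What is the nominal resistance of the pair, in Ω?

R1: blue, green, yellow → 654; yellow ×10^4 → 6540000 Ω.
R2: grey, black, red → 802; brown ×10 → 8020 Ω.
Series: 6540000 + 8020 = 6548020 Ω.

6548020 Ω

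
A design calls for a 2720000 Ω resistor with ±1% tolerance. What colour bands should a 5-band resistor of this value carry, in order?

red, violet, red, yellow, brown

2720000 Ω = 272 × 10^4.
2 → red
7 → violet
2 → red
Multiplier 10^4 → yellow.
±1% tolerance → brown.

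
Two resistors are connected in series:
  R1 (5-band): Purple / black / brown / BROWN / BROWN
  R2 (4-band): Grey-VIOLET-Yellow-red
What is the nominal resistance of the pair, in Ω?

877010 Ω

R1: violet, black, brown → 701; brown ×10 → 7010 Ω.
R2: grey, violet → 87; yellow ×10^4 → 870000 Ω.
Series: 7010 + 870000 = 877010 Ω.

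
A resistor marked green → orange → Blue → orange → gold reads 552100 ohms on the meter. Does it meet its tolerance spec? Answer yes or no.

yes

Green → 5 (first significant figure)
Orange → 3 (second significant figure)
Blue → 6 (third significant figure)
Orange → ×10^3 multiplier
Gold → ±5% tolerance
536 × 1000 = 536000 Ω
Allowed range: 509200 Ω to 562800 Ω.
552100 ohms lies inside that range.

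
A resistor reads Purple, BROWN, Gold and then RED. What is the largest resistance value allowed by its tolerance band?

Violet → 7 (first significant figure)
Brown → 1 (second significant figure)
Gold → ×0.1 multiplier
Red → ±2% tolerance
71 × 0.1 = 7.1 Ω
Largest = 7.1 × (1 + 2/100) = 7.242 Ω.

7.242 Ω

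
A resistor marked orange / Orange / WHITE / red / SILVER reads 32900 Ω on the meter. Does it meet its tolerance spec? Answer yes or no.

Orange → 3 (first significant figure)
Orange → 3 (second significant figure)
White → 9 (third significant figure)
Red → ×10^2 multiplier
Silver → ±10% tolerance
339 × 100 = 33900 Ω
Allowed range: 30510 Ω to 37290 Ω.
32900 Ω lies inside that range.

yes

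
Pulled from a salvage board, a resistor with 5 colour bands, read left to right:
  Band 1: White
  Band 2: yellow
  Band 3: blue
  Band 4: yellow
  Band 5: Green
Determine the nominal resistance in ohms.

9460000 Ω

White → 9 (first significant figure)
Yellow → 4 (second significant figure)
Blue → 6 (third significant figure)
Yellow → ×10^4 multiplier
946 × 10000 = 9460000 Ω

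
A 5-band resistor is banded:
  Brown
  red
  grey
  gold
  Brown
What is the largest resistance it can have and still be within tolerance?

12.928 Ω

Brown → 1 (first significant figure)
Red → 2 (second significant figure)
Grey → 8 (third significant figure)
Gold → ×0.1 multiplier
Brown → ±1% tolerance
128 × 0.1 = 12.8 Ω
Largest = 12.8 × (1 + 1/100) = 12.928 Ω.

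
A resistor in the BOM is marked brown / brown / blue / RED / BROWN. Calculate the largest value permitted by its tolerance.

Brown → 1 (first significant figure)
Brown → 1 (second significant figure)
Blue → 6 (third significant figure)
Red → ×10^2 multiplier
Brown → ±1% tolerance
116 × 100 = 11600 Ω
Largest = 11600 × (1 + 1/100) = 11716 Ω.

11716 Ω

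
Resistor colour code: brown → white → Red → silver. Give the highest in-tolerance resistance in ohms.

2090 Ω

Brown → 1 (first significant figure)
White → 9 (second significant figure)
Red → ×10^2 multiplier
Silver → ±10% tolerance
19 × 100 = 1900 Ω
Highest = 1900 × (1 + 10/100) = 2090 Ω.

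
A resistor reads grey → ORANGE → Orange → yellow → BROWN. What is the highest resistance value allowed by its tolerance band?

Grey → 8 (first significant figure)
Orange → 3 (second significant figure)
Orange → 3 (third significant figure)
Yellow → ×10^4 multiplier
Brown → ±1% tolerance
833 × 10000 = 8330000 Ω
Highest = 8330000 × (1 + 1/100) = 8413300 Ω.

8413300 Ω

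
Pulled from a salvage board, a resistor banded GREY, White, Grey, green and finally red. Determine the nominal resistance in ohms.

89800000 Ω

Grey → 8 (first significant figure)
White → 9 (second significant figure)
Grey → 8 (third significant figure)
Green → ×10^5 multiplier
898 × 100000 = 89800000 Ω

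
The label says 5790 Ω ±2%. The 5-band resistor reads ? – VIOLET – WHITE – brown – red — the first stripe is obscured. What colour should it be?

5790 Ω = 579 × 10^1.
The first band gives digit 5 of the significand, and 5 is green.

green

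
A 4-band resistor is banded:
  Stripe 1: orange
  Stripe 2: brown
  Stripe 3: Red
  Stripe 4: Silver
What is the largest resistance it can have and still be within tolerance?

Orange → 3 (first significant figure)
Brown → 1 (second significant figure)
Red → ×10^2 multiplier
Silver → ±10% tolerance
31 × 100 = 3100 Ω
Largest = 3100 × (1 + 10/100) = 3410 Ω.

3410 Ω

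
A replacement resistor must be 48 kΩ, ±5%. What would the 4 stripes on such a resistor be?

48000 Ω = 48 × 10^3.
4 → yellow
8 → grey
Multiplier 10^3 → orange.
±5% tolerance → gold.

yellow, grey, orange, gold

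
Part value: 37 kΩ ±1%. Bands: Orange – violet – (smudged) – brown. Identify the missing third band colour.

orange

37000 Ω = 37 × 10^3.
The third band is the multiplier, 10^3, which is orange.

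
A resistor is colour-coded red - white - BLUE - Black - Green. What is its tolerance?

±0.5%

The last band, green, is the tolerance band.
Green corresponds to ±0.5%.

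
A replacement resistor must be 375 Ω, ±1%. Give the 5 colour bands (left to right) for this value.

orange, violet, green, black, brown

375 Ω = 375 × 10^0.
3 → orange
7 → violet
5 → green
Multiplier 10^0 → black.
±1% tolerance → brown.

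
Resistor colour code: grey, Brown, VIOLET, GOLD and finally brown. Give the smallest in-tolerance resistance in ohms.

80.883 Ω

Grey → 8 (first significant figure)
Brown → 1 (second significant figure)
Violet → 7 (third significant figure)
Gold → ×0.1 multiplier
Brown → ±1% tolerance
817 × 0.1 = 81.7 Ω
Smallest = 81.7 × (1 − 1/100) = 80.883 Ω.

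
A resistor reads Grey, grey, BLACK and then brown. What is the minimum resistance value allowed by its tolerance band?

Grey → 8 (first significant figure)
Grey → 8 (second significant figure)
Black → ×1 multiplier
Brown → ±1% tolerance
88 × 1 = 88 Ω
Minimum = 88 × (1 − 1/100) = 87.12 Ω.

87.12 Ω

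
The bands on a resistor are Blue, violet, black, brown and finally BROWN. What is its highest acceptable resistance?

Blue → 6 (first significant figure)
Violet → 7 (second significant figure)
Black → 0 (third significant figure)
Brown → ×10 multiplier
Brown → ±1% tolerance
670 × 10 = 6700 Ω
Highest = 6700 × (1 + 1/100) = 6767 Ω.

6767 Ω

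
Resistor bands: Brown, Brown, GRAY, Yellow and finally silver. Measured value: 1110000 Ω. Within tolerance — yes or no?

yes

Brown → 1 (first significant figure)
Brown → 1 (second significant figure)
Grey → 8 (third significant figure)
Yellow → ×10^4 multiplier
Silver → ±10% tolerance
118 × 10000 = 1180000 Ω
Allowed range: 1062000 Ω to 1298000 Ω.
1110000 Ω lies inside that range.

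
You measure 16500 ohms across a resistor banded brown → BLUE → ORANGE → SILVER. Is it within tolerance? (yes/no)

yes

Brown → 1 (first significant figure)
Blue → 6 (second significant figure)
Orange → ×10^3 multiplier
Silver → ±10% tolerance
16 × 1000 = 16000 Ω
Allowed range: 14400 Ω to 17600 Ω.
16500 ohms lies inside that range.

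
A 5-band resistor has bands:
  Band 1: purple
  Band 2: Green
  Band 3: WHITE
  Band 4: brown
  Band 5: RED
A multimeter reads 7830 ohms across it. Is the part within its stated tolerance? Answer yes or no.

Violet → 7 (first significant figure)
Green → 5 (second significant figure)
White → 9 (third significant figure)
Brown → ×10 multiplier
Red → ±2% tolerance
759 × 10 = 7590 Ω
Allowed range: 7438.2 Ω to 7741.8 Ω.
7830 ohms lies outside that range.

no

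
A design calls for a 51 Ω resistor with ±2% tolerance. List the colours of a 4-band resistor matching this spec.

51 Ω = 51 × 10^0.
5 → green
1 → brown
Multiplier 10^0 → black.
±2% tolerance → red.

green, brown, black, red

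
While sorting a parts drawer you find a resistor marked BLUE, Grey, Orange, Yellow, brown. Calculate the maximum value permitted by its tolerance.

Blue → 6 (first significant figure)
Grey → 8 (second significant figure)
Orange → 3 (third significant figure)
Yellow → ×10^4 multiplier
Brown → ±1% tolerance
683 × 10000 = 6830000 Ω
Maximum = 6830000 × (1 + 1/100) = 6898300 Ω.

6898300 Ω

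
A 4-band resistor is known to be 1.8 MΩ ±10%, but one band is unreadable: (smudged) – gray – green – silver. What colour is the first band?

brown

1800000 Ω = 18 × 10^5.
The first band gives digit 1 of the significand, and 1 is brown.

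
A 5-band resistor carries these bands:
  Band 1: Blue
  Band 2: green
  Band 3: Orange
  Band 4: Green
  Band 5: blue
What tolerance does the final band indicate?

±0.25%

The last band, blue, is the tolerance band.
Blue corresponds to ±0.25%.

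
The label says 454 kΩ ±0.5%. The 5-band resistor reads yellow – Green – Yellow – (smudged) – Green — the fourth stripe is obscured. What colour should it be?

454000 Ω = 454 × 10^3.
The fourth band is the multiplier, 10^3, which is orange.

orange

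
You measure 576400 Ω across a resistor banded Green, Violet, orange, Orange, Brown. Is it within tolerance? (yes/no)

yes

Green → 5 (first significant figure)
Violet → 7 (second significant figure)
Orange → 3 (third significant figure)
Orange → ×10^3 multiplier
Brown → ±1% tolerance
573 × 1000 = 573000 Ω
Allowed range: 567270 Ω to 578730 Ω.
576400 Ω lies inside that range.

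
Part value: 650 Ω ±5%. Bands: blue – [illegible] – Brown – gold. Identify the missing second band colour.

650 Ω = 65 × 10^1.
The second band gives digit 5 of the significand, and 5 is green.

green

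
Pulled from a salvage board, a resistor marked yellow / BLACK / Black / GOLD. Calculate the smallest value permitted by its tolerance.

38 Ω

Yellow → 4 (first significant figure)
Black → 0 (second significant figure)
Black → ×1 multiplier
Gold → ±5% tolerance
40 × 1 = 40 Ω
Smallest = 40 × (1 − 5/100) = 38 Ω.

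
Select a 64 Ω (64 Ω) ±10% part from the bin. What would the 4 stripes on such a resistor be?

blue, yellow, black, silver

64 Ω = 64 × 10^0.
6 → blue
4 → yellow
Multiplier 10^0 → black.
±10% tolerance → silver.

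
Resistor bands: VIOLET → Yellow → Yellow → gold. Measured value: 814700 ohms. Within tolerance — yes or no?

no

Violet → 7 (first significant figure)
Yellow → 4 (second significant figure)
Yellow → ×10^4 multiplier
Gold → ±5% tolerance
74 × 10000 = 740000 Ω
Allowed range: 703000 Ω to 777000 Ω.
814700 ohms lies outside that range.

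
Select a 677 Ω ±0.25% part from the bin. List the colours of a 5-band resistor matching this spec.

blue, violet, violet, black, blue

677 Ω = 677 × 10^0.
6 → blue
7 → violet
7 → violet
Multiplier 10^0 → black.
±0.25% tolerance → blue.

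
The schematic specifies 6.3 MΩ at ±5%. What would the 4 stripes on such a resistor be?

blue, orange, green, gold

6300000 Ω = 63 × 10^5.
6 → blue
3 → orange
Multiplier 10^5 → green.
±5% tolerance → gold.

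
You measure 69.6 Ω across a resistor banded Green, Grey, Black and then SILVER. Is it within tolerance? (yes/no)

Green → 5 (first significant figure)
Grey → 8 (second significant figure)
Black → ×1 multiplier
Silver → ±10% tolerance
58 × 1 = 58 Ω
Allowed range: 52.2 Ω to 63.8 Ω.
69.6 Ω lies outside that range.

no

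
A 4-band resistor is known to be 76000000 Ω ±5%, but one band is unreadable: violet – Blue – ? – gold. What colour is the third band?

76000000 Ω = 76 × 10^6.
The third band is the multiplier, 10^6, which is blue.

blue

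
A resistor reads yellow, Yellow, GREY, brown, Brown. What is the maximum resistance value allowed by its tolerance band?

Yellow → 4 (first significant figure)
Yellow → 4 (second significant figure)
Grey → 8 (third significant figure)
Brown → ×10 multiplier
Brown → ±1% tolerance
448 × 10 = 4480 Ω
Maximum = 4480 × (1 + 1/100) = 4524.8 Ω.

4524.8 Ω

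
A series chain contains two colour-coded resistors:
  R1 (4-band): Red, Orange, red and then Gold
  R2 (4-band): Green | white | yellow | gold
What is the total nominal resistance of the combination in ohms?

592300 Ω

R1: red, orange → 23; red ×10^2 → 2300 Ω.
R2: green, white → 59; yellow ×10^4 → 590000 Ω.
Series: 2300 + 590000 = 592300 Ω.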